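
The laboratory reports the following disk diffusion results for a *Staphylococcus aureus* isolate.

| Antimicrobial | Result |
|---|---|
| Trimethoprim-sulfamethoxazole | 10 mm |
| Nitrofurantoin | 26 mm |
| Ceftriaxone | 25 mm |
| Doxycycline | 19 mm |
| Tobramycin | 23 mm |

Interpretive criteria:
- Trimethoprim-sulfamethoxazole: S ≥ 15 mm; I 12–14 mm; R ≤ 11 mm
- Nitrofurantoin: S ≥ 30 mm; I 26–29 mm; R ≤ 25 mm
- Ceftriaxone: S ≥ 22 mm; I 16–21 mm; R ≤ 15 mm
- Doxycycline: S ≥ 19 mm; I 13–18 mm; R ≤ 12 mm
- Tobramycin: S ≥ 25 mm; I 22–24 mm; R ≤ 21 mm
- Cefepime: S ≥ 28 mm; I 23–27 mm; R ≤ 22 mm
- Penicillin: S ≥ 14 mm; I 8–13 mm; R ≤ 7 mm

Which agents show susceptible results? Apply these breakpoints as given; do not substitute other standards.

ceftriaxone, doxycycline

Trimethoprim-sulfamethoxazole (10 mm) ≤ 11 mm → R
Nitrofurantoin (26 mm) in 26–29 mm — intermediate
Ceftriaxone (25 mm) ≥ 22 mm → S
Doxycycline 19 mm: ≥ 19 mm — susceptible
Tobramycin (23 mm) in 22–24 mm → Intermediate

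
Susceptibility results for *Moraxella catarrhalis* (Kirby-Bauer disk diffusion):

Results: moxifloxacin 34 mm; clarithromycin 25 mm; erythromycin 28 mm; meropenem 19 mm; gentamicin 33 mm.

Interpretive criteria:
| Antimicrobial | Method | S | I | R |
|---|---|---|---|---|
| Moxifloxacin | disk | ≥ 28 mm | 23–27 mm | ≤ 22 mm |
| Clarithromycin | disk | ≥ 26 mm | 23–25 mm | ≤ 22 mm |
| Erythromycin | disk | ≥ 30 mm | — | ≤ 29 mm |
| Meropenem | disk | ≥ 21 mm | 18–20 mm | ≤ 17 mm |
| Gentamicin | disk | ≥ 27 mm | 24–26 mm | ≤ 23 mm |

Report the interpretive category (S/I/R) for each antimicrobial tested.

Moxifloxacin: 34 mm is ≥ 28 mm ⇒ susceptible
Clarithromycin 25 mm: in 23–25 mm — I
Erythromycin: 28 mm is ≤ 29 mm → R
Meropenem (19 mm) in 18–20 mm ⇒ Intermediate
Gentamicin 33 mm: ≥ 27 mm — Susceptible

S, I, R, I, S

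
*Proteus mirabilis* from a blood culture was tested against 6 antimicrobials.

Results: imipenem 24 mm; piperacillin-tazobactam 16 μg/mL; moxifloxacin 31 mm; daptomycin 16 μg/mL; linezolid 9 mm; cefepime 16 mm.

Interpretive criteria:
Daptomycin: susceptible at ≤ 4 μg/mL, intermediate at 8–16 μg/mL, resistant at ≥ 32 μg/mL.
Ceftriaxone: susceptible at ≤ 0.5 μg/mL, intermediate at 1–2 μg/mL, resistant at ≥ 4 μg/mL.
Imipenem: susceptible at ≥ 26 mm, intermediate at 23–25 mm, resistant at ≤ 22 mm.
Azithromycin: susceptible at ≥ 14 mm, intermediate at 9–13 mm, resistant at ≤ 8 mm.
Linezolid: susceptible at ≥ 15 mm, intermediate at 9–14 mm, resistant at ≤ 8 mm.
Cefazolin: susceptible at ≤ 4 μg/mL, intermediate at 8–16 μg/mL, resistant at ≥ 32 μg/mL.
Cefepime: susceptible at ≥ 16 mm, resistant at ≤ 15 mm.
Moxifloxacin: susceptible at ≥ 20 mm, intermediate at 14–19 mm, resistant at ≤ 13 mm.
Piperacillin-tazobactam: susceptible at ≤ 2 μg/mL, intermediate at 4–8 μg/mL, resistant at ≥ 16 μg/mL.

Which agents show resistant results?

Imipenem (24 mm) in 23–25 mm ⇒ intermediate
Piperacillin-tazobactam: 16 μg/mL is ≥ 16 μg/mL ⇒ resistant
Moxifloxacin 31 mm: ≥ 20 mm → Susceptible
Daptomycin 16 μg/mL: in 8–16 μg/mL → I
Linezolid: 9 mm is in 9–14 mm ⇒ I
Cefepime (16 mm) ≥ 16 mm ⇒ Susceptible

piperacillin-tazobactam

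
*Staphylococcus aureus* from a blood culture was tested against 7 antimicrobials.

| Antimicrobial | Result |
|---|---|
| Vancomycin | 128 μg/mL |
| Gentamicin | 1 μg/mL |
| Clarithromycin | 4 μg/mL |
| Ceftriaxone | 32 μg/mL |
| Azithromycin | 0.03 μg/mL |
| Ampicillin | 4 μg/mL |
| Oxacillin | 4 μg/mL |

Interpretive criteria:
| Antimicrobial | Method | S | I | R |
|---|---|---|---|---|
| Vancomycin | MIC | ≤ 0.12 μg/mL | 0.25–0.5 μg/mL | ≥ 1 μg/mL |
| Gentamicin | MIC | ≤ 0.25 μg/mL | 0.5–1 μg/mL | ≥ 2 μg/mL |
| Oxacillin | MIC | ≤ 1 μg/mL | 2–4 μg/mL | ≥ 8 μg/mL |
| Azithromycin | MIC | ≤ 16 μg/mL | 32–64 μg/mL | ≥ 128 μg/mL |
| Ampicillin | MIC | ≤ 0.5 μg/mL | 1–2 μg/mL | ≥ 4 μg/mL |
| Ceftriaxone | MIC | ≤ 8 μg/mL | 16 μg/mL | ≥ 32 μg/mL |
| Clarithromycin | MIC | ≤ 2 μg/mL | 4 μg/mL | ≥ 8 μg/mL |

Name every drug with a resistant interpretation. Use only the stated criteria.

Vancomycin (128 μg/mL) ≥ 1 μg/mL — resistant
Gentamicin 1 μg/mL: in 0.5–1 μg/mL → I
Clarithromycin: 4 μg/mL is = 4 μg/mL ⇒ intermediate
Ceftriaxone (32 μg/mL) ≥ 32 μg/mL → Resistant
Azithromycin 0.03 μg/mL: ≤ 16 μg/mL — S
Ampicillin 4 μg/mL: ≥ 4 μg/mL — resistant
Oxacillin 4 μg/mL: in 2–4 μg/mL ⇒ Intermediate

vancomycin, ceftriaxone, ampicillin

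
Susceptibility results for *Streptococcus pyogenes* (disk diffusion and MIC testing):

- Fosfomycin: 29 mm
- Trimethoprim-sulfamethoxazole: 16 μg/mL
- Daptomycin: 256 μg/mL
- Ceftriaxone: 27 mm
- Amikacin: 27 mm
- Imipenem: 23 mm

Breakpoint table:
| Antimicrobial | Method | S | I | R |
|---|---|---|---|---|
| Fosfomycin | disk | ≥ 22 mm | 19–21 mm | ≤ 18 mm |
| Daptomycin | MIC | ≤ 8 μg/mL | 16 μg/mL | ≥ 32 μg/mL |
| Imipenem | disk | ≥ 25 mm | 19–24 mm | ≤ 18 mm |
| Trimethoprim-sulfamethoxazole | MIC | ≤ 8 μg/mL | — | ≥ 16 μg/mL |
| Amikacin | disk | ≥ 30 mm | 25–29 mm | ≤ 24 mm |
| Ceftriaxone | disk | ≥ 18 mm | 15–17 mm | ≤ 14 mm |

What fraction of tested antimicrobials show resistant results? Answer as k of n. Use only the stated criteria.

2 of 6

Fosfomycin: 29 mm is ≥ 22 mm ⇒ susceptible
Trimethoprim-sulfamethoxazole 16 μg/mL: ≥ 16 μg/mL — R
Daptomycin 256 μg/mL: ≥ 32 μg/mL ⇒ Resistant
Ceftriaxone (27 mm) ≥ 18 mm — S
Amikacin: 27 mm is in 25–29 mm ⇒ intermediate
Imipenem (23 mm) in 19–24 mm → Intermediate
Resistant: 2/6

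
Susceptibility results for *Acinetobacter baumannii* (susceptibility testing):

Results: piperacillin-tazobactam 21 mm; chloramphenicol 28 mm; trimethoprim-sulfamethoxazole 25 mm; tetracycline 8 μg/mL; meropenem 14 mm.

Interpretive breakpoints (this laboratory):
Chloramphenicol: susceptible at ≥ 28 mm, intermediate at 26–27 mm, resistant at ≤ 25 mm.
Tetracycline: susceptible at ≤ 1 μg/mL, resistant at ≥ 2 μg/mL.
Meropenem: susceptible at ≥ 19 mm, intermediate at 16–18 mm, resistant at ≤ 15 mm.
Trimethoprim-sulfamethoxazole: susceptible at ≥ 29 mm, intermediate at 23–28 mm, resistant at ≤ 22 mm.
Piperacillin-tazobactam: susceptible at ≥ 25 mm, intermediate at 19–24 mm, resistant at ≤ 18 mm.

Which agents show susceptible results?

chloramphenicol

Piperacillin-tazobactam (21 mm) in 19–24 mm — I
Chloramphenicol 28 mm: ≥ 28 mm ⇒ Susceptible
Trimethoprim-sulfamethoxazole: 25 mm is in 23–28 mm — Intermediate
Tetracycline 8 μg/mL: ≥ 2 μg/mL → R
Meropenem (14 mm) ≤ 15 mm → Resistant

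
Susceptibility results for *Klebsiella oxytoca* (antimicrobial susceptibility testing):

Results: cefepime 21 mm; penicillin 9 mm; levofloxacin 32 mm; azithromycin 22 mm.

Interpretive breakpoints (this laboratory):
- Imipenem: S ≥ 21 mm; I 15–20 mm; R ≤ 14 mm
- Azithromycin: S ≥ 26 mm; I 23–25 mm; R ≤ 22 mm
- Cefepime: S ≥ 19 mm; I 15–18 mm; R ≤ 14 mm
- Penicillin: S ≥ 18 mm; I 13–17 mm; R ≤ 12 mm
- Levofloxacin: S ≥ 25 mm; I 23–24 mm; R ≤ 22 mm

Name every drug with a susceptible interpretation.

Cefepime: 21 mm is ≥ 19 mm — S
Penicillin (9 mm) ≤ 12 mm — R
Levofloxacin 32 mm: ≥ 25 mm — Susceptible
Azithromycin (22 mm) ≤ 22 mm — Resistant

cefepime, levofloxacin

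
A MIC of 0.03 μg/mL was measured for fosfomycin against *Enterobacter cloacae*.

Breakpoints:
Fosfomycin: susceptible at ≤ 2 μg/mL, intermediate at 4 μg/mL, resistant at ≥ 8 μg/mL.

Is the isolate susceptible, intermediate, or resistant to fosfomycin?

Susceptible

Fosfomycin: 0.03 μg/mL is ≤ 2 μg/mL ⇒ S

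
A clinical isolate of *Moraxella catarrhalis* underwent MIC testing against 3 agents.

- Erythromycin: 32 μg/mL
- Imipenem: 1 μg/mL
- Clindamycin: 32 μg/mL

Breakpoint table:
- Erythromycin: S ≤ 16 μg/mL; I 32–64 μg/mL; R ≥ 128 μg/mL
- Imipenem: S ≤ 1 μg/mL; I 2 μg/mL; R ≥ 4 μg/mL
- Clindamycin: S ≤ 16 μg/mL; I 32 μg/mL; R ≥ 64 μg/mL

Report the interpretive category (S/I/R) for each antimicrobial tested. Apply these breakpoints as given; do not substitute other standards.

Erythromycin: 32 μg/mL is in 32–64 μg/mL → I
Imipenem (1 μg/mL) ≤ 1 μg/mL ⇒ Susceptible
Clindamycin (32 μg/mL) = 32 μg/mL ⇒ I

I, S, I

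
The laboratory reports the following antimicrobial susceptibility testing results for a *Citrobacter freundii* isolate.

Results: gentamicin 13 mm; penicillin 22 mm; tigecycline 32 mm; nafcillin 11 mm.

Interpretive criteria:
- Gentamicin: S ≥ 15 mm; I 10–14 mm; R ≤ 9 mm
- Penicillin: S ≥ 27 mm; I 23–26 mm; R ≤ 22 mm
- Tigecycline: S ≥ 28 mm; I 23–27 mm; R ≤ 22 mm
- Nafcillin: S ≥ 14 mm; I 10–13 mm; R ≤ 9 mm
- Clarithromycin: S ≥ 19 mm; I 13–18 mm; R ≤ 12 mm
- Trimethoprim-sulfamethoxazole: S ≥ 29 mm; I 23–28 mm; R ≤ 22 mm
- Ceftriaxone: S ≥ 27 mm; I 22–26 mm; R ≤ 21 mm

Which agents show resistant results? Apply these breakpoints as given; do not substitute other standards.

penicillin

Gentamicin (13 mm) in 10–14 mm → I
Penicillin 22 mm: ≤ 22 mm — resistant
Tigecycline 32 mm: ≥ 28 mm ⇒ Susceptible
Nafcillin: 11 mm is in 10–13 mm ⇒ Intermediate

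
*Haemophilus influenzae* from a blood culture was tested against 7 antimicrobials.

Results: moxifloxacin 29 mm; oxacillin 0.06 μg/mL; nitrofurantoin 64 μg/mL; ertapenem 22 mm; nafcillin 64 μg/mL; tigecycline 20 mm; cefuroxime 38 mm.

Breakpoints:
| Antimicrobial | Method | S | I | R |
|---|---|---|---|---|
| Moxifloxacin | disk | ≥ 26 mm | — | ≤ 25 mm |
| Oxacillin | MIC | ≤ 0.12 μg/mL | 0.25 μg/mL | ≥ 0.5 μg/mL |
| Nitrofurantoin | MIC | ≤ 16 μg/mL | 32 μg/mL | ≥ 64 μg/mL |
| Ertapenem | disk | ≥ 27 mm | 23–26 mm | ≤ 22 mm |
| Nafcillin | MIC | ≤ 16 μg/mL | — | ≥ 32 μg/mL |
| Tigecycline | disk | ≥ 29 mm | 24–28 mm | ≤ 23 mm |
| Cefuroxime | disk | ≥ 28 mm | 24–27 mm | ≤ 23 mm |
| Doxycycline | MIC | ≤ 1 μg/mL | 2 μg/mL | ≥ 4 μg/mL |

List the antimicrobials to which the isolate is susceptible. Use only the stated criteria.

Moxifloxacin: 29 mm is ≥ 26 mm ⇒ Susceptible
Oxacillin 0.06 μg/mL: ≤ 0.12 μg/mL ⇒ susceptible
Nitrofurantoin (64 μg/mL) ≥ 64 μg/mL ⇒ resistant
Ertapenem 22 mm: ≤ 22 mm → Resistant
Nafcillin (64 μg/mL) ≥ 32 μg/mL → Resistant
Tigecycline 20 mm: ≤ 23 mm — Resistant
Cefuroxime 38 mm: ≥ 28 mm ⇒ Susceptible

moxifloxacin, oxacillin, cefuroxime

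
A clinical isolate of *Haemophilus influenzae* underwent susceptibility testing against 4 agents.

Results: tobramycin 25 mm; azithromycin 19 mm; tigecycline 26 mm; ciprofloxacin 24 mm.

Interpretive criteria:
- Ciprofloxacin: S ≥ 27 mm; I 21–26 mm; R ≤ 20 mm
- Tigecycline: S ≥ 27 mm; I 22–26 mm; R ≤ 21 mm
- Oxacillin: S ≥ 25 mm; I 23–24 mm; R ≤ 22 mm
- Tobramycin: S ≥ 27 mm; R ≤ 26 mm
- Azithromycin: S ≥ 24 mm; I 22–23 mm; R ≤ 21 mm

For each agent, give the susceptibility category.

Tobramycin: 25 mm is ≤ 26 mm ⇒ Resistant
Azithromycin: 19 mm is ≤ 21 mm → resistant
Tigecycline 26 mm: in 22–26 mm → I
Ciprofloxacin (24 mm) in 21–26 mm → Intermediate

R, R, I, I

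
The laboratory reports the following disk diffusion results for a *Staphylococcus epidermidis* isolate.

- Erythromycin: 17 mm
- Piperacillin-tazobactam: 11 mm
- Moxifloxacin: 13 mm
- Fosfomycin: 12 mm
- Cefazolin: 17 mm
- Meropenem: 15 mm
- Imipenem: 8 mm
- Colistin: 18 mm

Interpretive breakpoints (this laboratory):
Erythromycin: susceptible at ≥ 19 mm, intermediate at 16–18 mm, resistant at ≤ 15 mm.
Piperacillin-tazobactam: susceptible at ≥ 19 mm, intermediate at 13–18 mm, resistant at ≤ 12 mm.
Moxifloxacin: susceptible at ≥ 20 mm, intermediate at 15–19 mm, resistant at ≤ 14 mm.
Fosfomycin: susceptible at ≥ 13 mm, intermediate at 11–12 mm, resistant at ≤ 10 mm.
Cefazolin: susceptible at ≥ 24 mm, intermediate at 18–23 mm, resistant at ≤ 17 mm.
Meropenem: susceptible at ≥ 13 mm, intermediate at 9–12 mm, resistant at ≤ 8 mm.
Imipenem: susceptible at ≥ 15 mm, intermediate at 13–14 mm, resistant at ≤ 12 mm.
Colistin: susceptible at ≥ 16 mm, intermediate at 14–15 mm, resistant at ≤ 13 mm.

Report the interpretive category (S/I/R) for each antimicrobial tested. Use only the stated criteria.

Erythromycin: 17 mm is in 16–18 mm ⇒ intermediate
Piperacillin-tazobactam (11 mm) ≤ 12 mm → resistant
Moxifloxacin (13 mm) ≤ 14 mm — Resistant
Fosfomycin: 12 mm is in 11–12 mm → Intermediate
Cefazolin 17 mm: ≤ 17 mm — Resistant
Meropenem (15 mm) ≥ 13 mm → susceptible
Imipenem 8 mm: ≤ 12 mm → Resistant
Colistin 18 mm: ≥ 16 mm ⇒ susceptible

I, R, R, I, R, S, R, S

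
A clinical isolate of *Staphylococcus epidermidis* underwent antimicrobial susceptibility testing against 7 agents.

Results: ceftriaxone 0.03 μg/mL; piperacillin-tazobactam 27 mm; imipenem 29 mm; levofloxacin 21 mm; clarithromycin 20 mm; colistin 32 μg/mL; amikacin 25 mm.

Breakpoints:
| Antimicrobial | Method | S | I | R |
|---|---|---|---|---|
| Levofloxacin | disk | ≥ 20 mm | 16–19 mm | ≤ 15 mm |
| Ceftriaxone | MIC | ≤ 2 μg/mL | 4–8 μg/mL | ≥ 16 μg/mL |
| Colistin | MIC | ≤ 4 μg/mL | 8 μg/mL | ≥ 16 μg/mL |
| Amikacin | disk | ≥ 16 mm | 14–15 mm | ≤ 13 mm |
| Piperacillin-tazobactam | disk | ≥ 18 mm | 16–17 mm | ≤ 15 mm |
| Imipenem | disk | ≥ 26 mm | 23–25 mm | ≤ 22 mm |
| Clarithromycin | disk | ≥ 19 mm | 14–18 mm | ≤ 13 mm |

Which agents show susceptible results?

ceftriaxone, piperacillin-tazobactam, imipenem, levofloxacin, clarithromycin, amikacin

Ceftriaxone: 0.03 μg/mL is ≤ 2 μg/mL ⇒ susceptible
Piperacillin-tazobactam 27 mm: ≥ 18 mm ⇒ Susceptible
Imipenem 29 mm: ≥ 26 mm — susceptible
Levofloxacin 21 mm: ≥ 20 mm ⇒ Susceptible
Clarithromycin (20 mm) ≥ 19 mm — Susceptible
Colistin: 32 μg/mL is ≥ 16 μg/mL → resistant
Amikacin (25 mm) ≥ 16 mm → S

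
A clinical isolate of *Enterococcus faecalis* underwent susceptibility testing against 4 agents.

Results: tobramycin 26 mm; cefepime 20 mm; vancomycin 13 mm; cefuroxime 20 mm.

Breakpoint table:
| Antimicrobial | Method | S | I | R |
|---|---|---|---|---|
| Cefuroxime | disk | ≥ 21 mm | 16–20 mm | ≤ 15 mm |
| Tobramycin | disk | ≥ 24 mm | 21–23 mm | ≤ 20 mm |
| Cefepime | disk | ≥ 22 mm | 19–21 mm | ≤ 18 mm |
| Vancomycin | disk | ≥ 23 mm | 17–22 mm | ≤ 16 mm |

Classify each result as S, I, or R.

Tobramycin: 26 mm is ≥ 24 mm — S
Cefepime (20 mm) in 19–21 mm → I
Vancomycin 13 mm: ≤ 16 mm — Resistant
Cefuroxime: 20 mm is in 16–20 mm — I

S, I, R, I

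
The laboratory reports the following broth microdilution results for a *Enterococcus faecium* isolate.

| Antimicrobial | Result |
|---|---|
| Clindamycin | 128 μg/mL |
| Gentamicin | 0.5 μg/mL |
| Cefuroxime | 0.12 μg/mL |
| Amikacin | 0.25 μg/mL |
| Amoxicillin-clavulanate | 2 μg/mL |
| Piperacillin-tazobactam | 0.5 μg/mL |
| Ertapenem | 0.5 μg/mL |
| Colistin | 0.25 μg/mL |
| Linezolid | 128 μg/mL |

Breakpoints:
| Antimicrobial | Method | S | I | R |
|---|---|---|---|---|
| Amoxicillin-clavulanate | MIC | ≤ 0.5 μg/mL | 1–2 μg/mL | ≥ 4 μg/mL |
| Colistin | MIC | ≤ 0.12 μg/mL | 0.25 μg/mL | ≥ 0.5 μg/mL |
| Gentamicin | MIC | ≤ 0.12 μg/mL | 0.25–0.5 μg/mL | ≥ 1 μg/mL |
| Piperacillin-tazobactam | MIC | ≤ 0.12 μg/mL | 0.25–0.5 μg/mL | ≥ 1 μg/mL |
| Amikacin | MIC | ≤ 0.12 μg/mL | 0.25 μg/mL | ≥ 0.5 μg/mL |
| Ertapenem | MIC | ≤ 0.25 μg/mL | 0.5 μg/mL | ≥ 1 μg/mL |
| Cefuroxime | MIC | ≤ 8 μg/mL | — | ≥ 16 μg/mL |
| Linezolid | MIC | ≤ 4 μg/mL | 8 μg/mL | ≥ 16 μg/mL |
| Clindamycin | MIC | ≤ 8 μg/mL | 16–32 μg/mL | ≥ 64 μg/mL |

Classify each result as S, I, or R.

Clindamycin 128 μg/mL: ≥ 64 μg/mL → resistant
Gentamicin 0.5 μg/mL: in 0.25–0.5 μg/mL — intermediate
Cefuroxime (0.12 μg/mL) ≤ 8 μg/mL ⇒ S
Amikacin (0.25 μg/mL) = 0.25 μg/mL — Intermediate
Amoxicillin-clavulanate: 2 μg/mL is in 1–2 μg/mL ⇒ I
Piperacillin-tazobactam 0.5 μg/mL: in 0.25–0.5 μg/mL — Intermediate
Ertapenem (0.5 μg/mL) = 0.5 μg/mL → Intermediate
Colistin (0.25 μg/mL) = 0.25 μg/mL ⇒ Intermediate
Linezolid 128 μg/mL: ≥ 16 μg/mL — R

R, I, S, I, I, I, I, I, R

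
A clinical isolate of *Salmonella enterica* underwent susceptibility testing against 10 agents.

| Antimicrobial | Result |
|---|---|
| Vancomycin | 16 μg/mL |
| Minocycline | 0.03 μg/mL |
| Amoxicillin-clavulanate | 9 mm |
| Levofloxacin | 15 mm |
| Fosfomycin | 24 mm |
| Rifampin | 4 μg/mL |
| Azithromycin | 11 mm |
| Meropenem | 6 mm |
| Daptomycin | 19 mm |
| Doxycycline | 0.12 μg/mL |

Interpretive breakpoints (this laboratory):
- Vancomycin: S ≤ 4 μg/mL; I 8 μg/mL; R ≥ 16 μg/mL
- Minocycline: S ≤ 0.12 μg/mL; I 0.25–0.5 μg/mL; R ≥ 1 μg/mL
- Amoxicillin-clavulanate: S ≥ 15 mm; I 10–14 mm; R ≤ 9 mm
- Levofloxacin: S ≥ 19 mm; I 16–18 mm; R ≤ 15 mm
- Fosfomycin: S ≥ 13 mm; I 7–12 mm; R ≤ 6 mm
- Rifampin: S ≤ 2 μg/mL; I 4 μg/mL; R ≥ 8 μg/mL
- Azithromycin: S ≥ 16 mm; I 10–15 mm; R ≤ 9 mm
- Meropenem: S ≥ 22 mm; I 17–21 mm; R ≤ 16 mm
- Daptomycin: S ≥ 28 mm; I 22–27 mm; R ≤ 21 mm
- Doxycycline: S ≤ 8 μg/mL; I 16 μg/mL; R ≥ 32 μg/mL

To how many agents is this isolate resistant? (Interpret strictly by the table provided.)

5

Vancomycin 16 μg/mL: ≥ 16 μg/mL ⇒ resistant
Minocycline: 0.03 μg/mL is ≤ 0.12 μg/mL → S
Amoxicillin-clavulanate: 9 mm is ≤ 9 mm — Resistant
Levofloxacin: 15 mm is ≤ 15 mm ⇒ resistant
Fosfomycin 24 mm: ≥ 13 mm → susceptible
Rifampin: 4 μg/mL is = 4 μg/mL — intermediate
Azithromycin: 11 mm is in 10–15 mm → I
Meropenem: 6 mm is ≤ 16 mm — resistant
Daptomycin 19 mm: ≤ 21 mm ⇒ resistant
Doxycycline: 0.12 μg/mL is ≤ 8 μg/mL — susceptible
Resistant: 5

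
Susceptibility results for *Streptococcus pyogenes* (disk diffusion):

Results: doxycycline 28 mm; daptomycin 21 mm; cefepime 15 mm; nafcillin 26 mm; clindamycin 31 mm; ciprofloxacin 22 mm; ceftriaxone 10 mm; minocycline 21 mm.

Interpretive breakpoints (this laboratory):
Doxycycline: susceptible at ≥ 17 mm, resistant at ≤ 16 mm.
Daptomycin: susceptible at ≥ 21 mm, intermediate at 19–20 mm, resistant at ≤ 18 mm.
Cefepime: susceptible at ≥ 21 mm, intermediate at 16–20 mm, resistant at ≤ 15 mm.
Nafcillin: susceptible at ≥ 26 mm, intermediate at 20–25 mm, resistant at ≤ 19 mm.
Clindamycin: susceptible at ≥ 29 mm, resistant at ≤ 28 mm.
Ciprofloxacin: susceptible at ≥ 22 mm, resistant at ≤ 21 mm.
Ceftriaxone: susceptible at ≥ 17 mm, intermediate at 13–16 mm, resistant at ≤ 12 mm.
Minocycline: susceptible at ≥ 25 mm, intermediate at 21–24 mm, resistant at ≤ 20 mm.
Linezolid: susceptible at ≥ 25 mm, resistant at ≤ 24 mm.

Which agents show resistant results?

cefepime, ceftriaxone

Doxycycline (28 mm) ≥ 17 mm — susceptible
Daptomycin 21 mm: ≥ 21 mm — Susceptible
Cefepime (15 mm) ≤ 15 mm → resistant
Nafcillin 26 mm: ≥ 26 mm ⇒ S
Clindamycin: 31 mm is ≥ 29 mm — S
Ciprofloxacin: 22 mm is ≥ 22 mm ⇒ Susceptible
Ceftriaxone 10 mm: ≤ 12 mm — R
Minocycline 21 mm: in 21–24 mm — Intermediate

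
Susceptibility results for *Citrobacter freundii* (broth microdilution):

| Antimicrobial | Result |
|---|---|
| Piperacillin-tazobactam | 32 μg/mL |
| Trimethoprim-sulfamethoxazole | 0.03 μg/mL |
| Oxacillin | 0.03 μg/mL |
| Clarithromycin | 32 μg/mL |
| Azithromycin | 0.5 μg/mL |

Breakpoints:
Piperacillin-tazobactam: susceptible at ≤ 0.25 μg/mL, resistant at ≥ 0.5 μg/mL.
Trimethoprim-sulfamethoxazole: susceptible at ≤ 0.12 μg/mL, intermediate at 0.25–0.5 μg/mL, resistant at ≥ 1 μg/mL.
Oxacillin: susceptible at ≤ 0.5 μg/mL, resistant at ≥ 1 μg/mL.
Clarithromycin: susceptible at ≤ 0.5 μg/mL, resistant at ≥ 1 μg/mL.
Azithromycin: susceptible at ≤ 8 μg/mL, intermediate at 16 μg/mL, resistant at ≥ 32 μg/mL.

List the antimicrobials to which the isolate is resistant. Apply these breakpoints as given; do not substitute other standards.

Piperacillin-tazobactam: 32 μg/mL is ≥ 0.5 μg/mL — Resistant
Trimethoprim-sulfamethoxazole (0.03 μg/mL) ≤ 0.12 μg/mL → Susceptible
Oxacillin: 0.03 μg/mL is ≤ 0.5 μg/mL — S
Clarithromycin 32 μg/mL: ≥ 1 μg/mL ⇒ Resistant
Azithromycin 0.5 μg/mL: ≤ 8 μg/mL — S

piperacillin-tazobactam, clarithromycin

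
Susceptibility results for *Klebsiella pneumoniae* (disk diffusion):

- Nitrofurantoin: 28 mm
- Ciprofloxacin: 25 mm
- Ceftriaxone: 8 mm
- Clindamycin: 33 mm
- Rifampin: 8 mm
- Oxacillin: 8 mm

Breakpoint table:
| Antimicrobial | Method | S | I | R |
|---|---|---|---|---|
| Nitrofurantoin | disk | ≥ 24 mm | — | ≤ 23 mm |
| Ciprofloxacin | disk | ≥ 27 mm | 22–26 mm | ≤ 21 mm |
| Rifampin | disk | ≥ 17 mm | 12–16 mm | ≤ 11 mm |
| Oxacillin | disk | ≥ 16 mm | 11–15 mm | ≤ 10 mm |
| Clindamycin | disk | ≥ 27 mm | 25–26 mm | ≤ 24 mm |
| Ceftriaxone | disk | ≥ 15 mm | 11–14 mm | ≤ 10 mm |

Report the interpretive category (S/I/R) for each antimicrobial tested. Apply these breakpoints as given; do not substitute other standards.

S, I, R, S, R, R

Nitrofurantoin: 28 mm is ≥ 24 mm → susceptible
Ciprofloxacin 25 mm: in 22–26 mm → I
Ceftriaxone (8 mm) ≤ 10 mm — R
Clindamycin (33 mm) ≥ 27 mm → S
Rifampin 8 mm: ≤ 11 mm → Resistant
Oxacillin (8 mm) ≤ 10 mm ⇒ R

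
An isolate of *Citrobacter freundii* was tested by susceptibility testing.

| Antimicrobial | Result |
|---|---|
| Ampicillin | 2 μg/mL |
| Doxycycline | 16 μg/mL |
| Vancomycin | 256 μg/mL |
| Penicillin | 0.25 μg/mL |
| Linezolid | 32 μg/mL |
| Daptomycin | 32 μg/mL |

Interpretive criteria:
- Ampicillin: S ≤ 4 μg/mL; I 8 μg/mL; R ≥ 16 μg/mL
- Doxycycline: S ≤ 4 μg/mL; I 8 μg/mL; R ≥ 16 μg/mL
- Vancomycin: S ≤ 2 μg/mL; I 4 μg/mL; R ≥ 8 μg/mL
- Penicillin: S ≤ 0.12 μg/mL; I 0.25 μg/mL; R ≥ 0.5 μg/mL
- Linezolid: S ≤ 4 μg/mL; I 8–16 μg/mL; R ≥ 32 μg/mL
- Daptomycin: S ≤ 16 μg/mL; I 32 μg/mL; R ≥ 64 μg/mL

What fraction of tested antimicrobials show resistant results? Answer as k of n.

Ampicillin 2 μg/mL: ≤ 4 μg/mL → Susceptible
Doxycycline (16 μg/mL) ≥ 16 μg/mL ⇒ resistant
Vancomycin (256 μg/mL) ≥ 8 μg/mL — resistant
Penicillin (0.25 μg/mL) = 0.25 μg/mL — intermediate
Linezolid: 32 μg/mL is ≥ 32 μg/mL → R
Daptomycin: 32 μg/mL is = 32 μg/mL — I
Resistant: 3/6

3 of 6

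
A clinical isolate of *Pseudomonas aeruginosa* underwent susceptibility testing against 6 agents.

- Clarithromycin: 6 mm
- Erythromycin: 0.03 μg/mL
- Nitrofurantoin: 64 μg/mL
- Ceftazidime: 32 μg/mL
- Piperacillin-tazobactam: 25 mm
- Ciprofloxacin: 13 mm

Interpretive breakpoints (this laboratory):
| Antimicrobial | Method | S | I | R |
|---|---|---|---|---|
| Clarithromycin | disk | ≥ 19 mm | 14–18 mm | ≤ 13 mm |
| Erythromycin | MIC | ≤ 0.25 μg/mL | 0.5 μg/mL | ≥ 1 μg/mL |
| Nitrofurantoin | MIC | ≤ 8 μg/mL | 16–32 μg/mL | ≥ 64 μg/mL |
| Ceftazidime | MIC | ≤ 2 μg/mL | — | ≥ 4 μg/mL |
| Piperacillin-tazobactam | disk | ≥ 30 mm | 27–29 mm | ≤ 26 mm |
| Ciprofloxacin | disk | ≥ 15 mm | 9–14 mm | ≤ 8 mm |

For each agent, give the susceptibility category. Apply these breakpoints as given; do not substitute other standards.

R, S, R, R, R, I

Clarithromycin: 6 mm is ≤ 13 mm → R
Erythromycin: 0.03 μg/mL is ≤ 0.25 μg/mL ⇒ susceptible
Nitrofurantoin: 64 μg/mL is ≥ 64 μg/mL — Resistant
Ceftazidime: 32 μg/mL is ≥ 4 μg/mL — Resistant
Piperacillin-tazobactam: 25 mm is ≤ 26 mm ⇒ resistant
Ciprofloxacin 13 mm: in 9–14 mm — I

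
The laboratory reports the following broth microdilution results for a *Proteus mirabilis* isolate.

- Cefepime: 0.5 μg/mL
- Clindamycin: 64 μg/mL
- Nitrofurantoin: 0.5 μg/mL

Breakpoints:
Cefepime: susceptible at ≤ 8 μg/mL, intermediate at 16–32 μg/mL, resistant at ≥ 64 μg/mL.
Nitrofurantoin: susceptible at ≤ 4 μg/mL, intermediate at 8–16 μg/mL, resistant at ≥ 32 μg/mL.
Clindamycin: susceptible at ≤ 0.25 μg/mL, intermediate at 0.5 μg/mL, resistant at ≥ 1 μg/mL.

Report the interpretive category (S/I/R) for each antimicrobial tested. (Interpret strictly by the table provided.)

Cefepime: 0.5 μg/mL is ≤ 8 μg/mL → susceptible
Clindamycin (64 μg/mL) ≥ 1 μg/mL ⇒ Resistant
Nitrofurantoin 0.5 μg/mL: ≤ 4 μg/mL — Susceptible

S, R, S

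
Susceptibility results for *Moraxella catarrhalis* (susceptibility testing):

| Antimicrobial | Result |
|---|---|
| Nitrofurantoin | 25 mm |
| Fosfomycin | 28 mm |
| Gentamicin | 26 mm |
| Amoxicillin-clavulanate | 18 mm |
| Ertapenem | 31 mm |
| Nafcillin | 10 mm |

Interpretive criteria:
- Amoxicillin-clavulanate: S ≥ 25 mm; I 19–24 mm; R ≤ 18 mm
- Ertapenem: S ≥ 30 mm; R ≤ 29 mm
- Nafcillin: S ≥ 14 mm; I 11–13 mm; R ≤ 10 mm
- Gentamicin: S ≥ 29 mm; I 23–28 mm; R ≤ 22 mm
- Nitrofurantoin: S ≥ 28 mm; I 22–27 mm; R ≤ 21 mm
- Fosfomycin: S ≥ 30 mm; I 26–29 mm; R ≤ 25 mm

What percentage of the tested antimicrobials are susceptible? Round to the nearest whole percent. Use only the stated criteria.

Nitrofurantoin 25 mm: in 22–27 mm → Intermediate
Fosfomycin (28 mm) in 26–29 mm ⇒ Intermediate
Gentamicin 26 mm: in 23–28 mm ⇒ Intermediate
Amoxicillin-clavulanate 18 mm: ≤ 18 mm → resistant
Ertapenem 31 mm: ≥ 30 mm — susceptible
Nafcillin (10 mm) ≤ 10 mm → Resistant
Susceptible: 1/6

17%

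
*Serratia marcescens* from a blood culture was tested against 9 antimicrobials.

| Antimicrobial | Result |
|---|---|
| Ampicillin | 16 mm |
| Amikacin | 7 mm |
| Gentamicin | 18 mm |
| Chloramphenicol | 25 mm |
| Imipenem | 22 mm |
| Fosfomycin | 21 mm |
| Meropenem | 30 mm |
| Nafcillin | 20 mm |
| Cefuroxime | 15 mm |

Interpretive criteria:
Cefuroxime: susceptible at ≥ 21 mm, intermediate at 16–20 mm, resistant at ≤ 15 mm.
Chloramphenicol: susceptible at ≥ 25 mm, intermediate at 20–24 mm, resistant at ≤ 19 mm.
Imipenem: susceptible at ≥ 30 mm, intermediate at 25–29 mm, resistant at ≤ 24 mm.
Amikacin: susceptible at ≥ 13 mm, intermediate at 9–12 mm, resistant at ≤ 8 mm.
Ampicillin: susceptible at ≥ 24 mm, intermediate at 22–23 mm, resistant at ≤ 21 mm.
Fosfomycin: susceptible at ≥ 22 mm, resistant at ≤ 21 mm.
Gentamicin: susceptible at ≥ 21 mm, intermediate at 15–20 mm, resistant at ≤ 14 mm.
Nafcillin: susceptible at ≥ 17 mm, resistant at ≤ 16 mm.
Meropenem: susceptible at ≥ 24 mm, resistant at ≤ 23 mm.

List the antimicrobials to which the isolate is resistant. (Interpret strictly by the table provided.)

Ampicillin 16 mm: ≤ 21 mm ⇒ Resistant
Amikacin 7 mm: ≤ 8 mm → resistant
Gentamicin: 18 mm is in 15–20 mm ⇒ intermediate
Chloramphenicol 25 mm: ≥ 25 mm — susceptible
Imipenem: 22 mm is ≤ 24 mm — Resistant
Fosfomycin 21 mm: ≤ 21 mm → Resistant
Meropenem: 30 mm is ≥ 24 mm — S
Nafcillin: 20 mm is ≥ 17 mm ⇒ susceptible
Cefuroxime (15 mm) ≤ 15 mm ⇒ R

ampicillin, amikacin, imipenem, fosfomycin, cefuroxime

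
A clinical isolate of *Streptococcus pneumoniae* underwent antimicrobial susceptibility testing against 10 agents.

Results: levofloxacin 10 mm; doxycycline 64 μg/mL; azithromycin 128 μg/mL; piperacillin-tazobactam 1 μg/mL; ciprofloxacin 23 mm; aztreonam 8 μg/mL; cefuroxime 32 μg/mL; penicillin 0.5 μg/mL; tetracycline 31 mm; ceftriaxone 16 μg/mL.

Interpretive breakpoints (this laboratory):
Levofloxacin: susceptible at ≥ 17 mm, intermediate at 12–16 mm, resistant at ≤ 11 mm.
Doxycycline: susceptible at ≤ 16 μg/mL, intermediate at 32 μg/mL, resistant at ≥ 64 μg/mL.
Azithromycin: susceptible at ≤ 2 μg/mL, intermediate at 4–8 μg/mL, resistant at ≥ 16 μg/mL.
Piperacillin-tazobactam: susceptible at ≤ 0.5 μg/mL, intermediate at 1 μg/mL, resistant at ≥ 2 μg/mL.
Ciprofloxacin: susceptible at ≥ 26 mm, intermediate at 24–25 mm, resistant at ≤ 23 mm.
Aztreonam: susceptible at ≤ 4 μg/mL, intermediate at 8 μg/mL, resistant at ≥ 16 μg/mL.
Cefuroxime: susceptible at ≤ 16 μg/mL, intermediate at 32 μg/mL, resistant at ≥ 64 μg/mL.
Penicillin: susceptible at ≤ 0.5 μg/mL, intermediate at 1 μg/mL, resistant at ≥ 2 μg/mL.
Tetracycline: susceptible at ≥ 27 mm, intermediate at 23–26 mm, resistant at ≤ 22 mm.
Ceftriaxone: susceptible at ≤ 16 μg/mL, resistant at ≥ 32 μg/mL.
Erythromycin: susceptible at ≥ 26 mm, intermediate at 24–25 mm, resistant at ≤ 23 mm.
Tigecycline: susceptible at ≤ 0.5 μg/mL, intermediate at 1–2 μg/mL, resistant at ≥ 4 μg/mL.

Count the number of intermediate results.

3

Levofloxacin (10 mm) ≤ 11 mm — Resistant
Doxycycline 64 μg/mL: ≥ 64 μg/mL → R
Azithromycin 128 μg/mL: ≥ 16 μg/mL ⇒ Resistant
Piperacillin-tazobactam 1 μg/mL: = 1 μg/mL ⇒ Intermediate
Ciprofloxacin: 23 mm is ≤ 23 mm — R
Aztreonam 8 μg/mL: = 8 μg/mL ⇒ I
Cefuroxime: 32 μg/mL is = 32 μg/mL ⇒ Intermediate
Penicillin 0.5 μg/mL: ≤ 0.5 μg/mL ⇒ susceptible
Tetracycline (31 mm) ≥ 27 mm ⇒ susceptible
Ceftriaxone: 16 μg/mL is ≤ 16 μg/mL ⇒ Susceptible
Intermediate: 3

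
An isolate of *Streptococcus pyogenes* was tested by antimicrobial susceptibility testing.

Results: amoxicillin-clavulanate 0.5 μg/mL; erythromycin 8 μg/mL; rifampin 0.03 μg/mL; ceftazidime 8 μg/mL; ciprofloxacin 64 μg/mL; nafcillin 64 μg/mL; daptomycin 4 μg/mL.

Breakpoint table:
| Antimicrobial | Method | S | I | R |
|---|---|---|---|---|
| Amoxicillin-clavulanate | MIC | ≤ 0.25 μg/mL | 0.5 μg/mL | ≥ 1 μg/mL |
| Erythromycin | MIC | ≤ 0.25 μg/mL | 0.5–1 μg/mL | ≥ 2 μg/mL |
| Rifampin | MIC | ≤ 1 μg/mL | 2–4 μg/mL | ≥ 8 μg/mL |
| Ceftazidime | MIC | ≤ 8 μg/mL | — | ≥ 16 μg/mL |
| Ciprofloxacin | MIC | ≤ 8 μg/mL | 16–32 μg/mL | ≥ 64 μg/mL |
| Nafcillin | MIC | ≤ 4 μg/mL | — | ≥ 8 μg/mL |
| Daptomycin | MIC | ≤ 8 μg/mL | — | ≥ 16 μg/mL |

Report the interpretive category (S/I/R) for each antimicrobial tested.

Amoxicillin-clavulanate 0.5 μg/mL: = 0.5 μg/mL ⇒ intermediate
Erythromycin: 8 μg/mL is ≥ 2 μg/mL — resistant
Rifampin 0.03 μg/mL: ≤ 1 μg/mL — Susceptible
Ceftazidime 8 μg/mL: ≤ 8 μg/mL — Susceptible
Ciprofloxacin: 64 μg/mL is ≥ 64 μg/mL — resistant
Nafcillin (64 μg/mL) ≥ 8 μg/mL → Resistant
Daptomycin: 4 μg/mL is ≤ 8 μg/mL → Susceptible

I, R, S, S, R, R, S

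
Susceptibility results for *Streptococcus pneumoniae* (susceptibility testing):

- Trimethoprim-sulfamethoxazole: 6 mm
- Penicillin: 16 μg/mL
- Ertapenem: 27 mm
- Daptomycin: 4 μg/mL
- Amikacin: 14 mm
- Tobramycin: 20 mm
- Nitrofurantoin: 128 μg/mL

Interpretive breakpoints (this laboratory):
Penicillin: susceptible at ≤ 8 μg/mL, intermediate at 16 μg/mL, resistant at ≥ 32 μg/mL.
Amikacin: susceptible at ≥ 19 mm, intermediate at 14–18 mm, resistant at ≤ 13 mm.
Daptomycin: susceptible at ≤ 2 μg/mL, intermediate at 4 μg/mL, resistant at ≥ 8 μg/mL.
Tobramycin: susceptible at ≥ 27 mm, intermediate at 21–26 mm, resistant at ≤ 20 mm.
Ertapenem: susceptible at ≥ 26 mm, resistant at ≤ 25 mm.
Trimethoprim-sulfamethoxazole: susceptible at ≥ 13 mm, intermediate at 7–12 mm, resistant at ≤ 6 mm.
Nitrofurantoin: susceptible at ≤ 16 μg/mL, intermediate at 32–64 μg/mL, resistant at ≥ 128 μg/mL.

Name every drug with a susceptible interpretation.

ertapenem

Trimethoprim-sulfamethoxazole: 6 mm is ≤ 6 mm ⇒ R
Penicillin: 16 μg/mL is = 16 μg/mL ⇒ Intermediate
Ertapenem 27 mm: ≥ 26 mm — S
Daptomycin 4 μg/mL: = 4 μg/mL → intermediate
Amikacin 14 mm: in 14–18 mm → I
Tobramycin: 20 mm is ≤ 20 mm — resistant
Nitrofurantoin 128 μg/mL: ≥ 128 μg/mL — Resistant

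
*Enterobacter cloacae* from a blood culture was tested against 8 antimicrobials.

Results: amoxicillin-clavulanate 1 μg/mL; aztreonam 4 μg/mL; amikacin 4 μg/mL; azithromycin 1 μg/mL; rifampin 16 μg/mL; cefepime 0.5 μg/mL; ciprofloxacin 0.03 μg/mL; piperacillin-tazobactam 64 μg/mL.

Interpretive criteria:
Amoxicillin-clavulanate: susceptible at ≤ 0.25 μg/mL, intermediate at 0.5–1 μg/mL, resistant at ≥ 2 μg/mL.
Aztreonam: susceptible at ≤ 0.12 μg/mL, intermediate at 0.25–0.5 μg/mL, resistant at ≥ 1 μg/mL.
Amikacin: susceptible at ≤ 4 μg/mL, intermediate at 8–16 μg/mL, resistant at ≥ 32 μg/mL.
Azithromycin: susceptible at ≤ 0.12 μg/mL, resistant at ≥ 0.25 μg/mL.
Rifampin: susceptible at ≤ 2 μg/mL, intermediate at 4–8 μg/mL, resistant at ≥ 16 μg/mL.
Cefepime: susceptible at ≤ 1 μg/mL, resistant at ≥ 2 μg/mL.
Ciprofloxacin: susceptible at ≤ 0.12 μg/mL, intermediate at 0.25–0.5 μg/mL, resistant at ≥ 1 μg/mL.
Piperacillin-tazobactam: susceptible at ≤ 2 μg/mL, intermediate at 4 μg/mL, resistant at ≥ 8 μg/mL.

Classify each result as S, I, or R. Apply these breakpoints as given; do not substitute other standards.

Amoxicillin-clavulanate 1 μg/mL: in 0.5–1 μg/mL — Intermediate
Aztreonam (4 μg/mL) ≥ 1 μg/mL → Resistant
Amikacin 4 μg/mL: ≤ 4 μg/mL ⇒ susceptible
Azithromycin: 1 μg/mL is ≥ 0.25 μg/mL — Resistant
Rifampin: 16 μg/mL is ≥ 16 μg/mL ⇒ resistant
Cefepime: 0.5 μg/mL is ≤ 1 μg/mL — S
Ciprofloxacin 0.03 μg/mL: ≤ 0.12 μg/mL ⇒ Susceptible
Piperacillin-tazobactam 64 μg/mL: ≥ 8 μg/mL ⇒ Resistant

I, R, S, R, R, S, S, R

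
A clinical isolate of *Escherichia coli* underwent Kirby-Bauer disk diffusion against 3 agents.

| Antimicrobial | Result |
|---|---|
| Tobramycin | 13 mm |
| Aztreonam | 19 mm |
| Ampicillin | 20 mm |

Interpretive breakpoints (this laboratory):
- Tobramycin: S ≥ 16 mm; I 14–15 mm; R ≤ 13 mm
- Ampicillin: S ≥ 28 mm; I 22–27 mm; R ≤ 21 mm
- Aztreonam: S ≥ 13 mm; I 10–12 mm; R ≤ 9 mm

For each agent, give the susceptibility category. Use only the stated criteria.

R, S, R

Tobramycin: 13 mm is ≤ 13 mm — R
Aztreonam 19 mm: ≥ 13 mm — susceptible
Ampicillin (20 mm) ≤ 21 mm ⇒ Resistant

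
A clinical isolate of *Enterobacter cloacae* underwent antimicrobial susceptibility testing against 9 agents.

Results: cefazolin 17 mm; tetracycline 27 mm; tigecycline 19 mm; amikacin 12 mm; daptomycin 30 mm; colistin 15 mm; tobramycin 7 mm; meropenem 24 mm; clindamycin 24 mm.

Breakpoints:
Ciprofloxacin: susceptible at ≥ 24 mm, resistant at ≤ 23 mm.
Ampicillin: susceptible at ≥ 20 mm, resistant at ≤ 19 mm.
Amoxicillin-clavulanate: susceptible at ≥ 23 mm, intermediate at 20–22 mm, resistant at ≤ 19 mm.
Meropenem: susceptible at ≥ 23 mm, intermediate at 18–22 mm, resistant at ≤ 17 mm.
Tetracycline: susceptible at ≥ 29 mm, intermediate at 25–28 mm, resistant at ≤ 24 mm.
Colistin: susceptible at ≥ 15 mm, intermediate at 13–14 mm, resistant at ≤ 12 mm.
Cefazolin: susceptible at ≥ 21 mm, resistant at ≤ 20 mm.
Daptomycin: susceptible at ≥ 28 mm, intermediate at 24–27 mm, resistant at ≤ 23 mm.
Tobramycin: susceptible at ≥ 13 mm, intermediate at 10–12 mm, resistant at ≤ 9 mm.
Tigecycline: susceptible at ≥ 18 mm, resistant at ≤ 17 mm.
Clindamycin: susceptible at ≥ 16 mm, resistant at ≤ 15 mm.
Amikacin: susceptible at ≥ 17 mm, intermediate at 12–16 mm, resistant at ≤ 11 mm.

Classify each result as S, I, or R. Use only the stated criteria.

R, I, S, I, S, S, R, S, S

Cefazolin (17 mm) ≤ 20 mm → resistant
Tetracycline 27 mm: in 25–28 mm ⇒ I
Tigecycline: 19 mm is ≥ 18 mm ⇒ susceptible
Amikacin (12 mm) in 12–16 mm ⇒ Intermediate
Daptomycin (30 mm) ≥ 28 mm — S
Colistin (15 mm) ≥ 15 mm — S
Tobramycin (7 mm) ≤ 9 mm ⇒ Resistant
Meropenem (24 mm) ≥ 23 mm ⇒ susceptible
Clindamycin: 24 mm is ≥ 16 mm ⇒ S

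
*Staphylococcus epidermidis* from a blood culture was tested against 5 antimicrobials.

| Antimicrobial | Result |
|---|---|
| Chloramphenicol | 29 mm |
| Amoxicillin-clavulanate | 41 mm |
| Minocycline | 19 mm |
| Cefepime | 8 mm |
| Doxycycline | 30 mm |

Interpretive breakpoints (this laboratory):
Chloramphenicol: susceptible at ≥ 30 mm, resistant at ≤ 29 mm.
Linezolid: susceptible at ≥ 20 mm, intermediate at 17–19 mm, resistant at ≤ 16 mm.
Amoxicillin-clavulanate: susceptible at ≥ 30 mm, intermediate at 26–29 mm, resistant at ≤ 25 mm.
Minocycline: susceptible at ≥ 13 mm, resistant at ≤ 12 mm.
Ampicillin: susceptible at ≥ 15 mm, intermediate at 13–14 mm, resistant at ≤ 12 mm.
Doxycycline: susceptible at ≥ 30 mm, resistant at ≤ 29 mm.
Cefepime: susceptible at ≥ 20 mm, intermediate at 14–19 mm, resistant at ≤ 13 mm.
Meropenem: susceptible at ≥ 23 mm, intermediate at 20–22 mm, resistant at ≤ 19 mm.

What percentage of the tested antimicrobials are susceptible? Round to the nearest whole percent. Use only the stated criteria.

60%

Chloramphenicol 29 mm: ≤ 29 mm ⇒ resistant
Amoxicillin-clavulanate (41 mm) ≥ 30 mm → Susceptible
Minocycline 19 mm: ≥ 13 mm → susceptible
Cefepime 8 mm: ≤ 13 mm → R
Doxycycline: 30 mm is ≥ 30 mm — Susceptible
Susceptible: 3/5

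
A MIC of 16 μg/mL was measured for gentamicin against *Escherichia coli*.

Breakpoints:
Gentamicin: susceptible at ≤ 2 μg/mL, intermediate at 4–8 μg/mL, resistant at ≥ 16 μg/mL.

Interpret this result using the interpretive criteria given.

Gentamicin: 16 μg/mL is ≥ 16 μg/mL — resistant

Resistant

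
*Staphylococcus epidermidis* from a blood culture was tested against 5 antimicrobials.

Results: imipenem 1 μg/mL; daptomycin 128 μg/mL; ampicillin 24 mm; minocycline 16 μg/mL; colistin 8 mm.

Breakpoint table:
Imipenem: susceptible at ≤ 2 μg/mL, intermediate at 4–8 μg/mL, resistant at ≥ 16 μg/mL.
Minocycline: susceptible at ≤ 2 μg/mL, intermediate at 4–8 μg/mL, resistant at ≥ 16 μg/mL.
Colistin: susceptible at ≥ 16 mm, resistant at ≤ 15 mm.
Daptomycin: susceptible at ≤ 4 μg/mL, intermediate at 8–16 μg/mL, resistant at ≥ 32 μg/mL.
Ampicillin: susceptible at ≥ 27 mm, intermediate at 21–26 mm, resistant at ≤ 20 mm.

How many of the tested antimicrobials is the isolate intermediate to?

Imipenem 1 μg/mL: ≤ 2 μg/mL — S
Daptomycin (128 μg/mL) ≥ 32 μg/mL — Resistant
Ampicillin (24 mm) in 21–26 mm — I
Minocycline (16 μg/mL) ≥ 16 μg/mL ⇒ resistant
Colistin (8 mm) ≤ 15 mm — resistant
Intermediate: 1

1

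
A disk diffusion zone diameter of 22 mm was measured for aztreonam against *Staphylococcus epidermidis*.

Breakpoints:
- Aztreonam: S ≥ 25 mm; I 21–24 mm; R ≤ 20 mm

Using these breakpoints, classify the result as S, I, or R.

I

Aztreonam 22 mm: in 21–24 mm — intermediate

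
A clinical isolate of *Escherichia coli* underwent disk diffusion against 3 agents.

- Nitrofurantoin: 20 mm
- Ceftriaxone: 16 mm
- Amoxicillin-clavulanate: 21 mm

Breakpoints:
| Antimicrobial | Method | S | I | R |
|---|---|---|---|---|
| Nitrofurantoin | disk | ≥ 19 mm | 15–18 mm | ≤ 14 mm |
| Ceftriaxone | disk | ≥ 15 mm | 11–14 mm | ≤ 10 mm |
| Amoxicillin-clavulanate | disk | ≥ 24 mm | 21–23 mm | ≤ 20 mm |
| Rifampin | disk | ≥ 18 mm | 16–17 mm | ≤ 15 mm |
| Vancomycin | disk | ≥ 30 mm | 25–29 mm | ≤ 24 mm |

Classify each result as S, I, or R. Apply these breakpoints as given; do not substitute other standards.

S, S, I

Nitrofurantoin 20 mm: ≥ 19 mm ⇒ Susceptible
Ceftriaxone 16 mm: ≥ 15 mm — Susceptible
Amoxicillin-clavulanate (21 mm) in 21–23 mm → I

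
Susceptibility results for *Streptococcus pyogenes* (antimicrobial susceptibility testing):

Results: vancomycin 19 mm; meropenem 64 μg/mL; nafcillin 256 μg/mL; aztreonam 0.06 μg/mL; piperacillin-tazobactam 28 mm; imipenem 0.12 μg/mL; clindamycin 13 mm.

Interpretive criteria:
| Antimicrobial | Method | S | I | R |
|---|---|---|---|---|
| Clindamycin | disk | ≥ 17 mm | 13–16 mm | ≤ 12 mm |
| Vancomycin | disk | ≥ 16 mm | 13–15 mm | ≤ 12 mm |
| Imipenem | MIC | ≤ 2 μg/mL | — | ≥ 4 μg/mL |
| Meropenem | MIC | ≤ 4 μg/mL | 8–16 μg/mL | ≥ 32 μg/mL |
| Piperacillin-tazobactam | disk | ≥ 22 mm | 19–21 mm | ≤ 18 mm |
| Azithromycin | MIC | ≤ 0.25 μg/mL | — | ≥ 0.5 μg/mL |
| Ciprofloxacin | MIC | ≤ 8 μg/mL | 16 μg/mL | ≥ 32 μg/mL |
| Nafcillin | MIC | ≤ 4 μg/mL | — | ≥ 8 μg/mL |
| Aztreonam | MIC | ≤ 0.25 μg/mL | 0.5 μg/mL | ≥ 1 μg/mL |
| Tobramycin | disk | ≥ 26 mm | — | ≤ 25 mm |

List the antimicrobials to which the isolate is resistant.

meropenem, nafcillin

Vancomycin 19 mm: ≥ 16 mm — Susceptible
Meropenem 64 μg/mL: ≥ 32 μg/mL ⇒ R
Nafcillin: 256 μg/mL is ≥ 8 μg/mL → resistant
Aztreonam 0.06 μg/mL: ≤ 0.25 μg/mL — susceptible
Piperacillin-tazobactam: 28 mm is ≥ 22 mm — Susceptible
Imipenem (0.12 μg/mL) ≤ 2 μg/mL ⇒ susceptible
Clindamycin: 13 mm is in 13–16 mm ⇒ intermediate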